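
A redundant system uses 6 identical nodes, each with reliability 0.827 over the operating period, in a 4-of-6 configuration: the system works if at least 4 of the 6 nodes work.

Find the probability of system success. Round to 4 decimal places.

0.9314

R = Σ_{i=4}^{6} C(6,i) p^i (1−p)^{6−i} with p = 0.827
C(6,4)·0.827^4·0.173^2 = 0.209993
C(6,5)·0.827^5·0.173^1 = 0.401536
C(6,6)·0.827^6·0.173^0 = 0.319914
Sum = 0.9314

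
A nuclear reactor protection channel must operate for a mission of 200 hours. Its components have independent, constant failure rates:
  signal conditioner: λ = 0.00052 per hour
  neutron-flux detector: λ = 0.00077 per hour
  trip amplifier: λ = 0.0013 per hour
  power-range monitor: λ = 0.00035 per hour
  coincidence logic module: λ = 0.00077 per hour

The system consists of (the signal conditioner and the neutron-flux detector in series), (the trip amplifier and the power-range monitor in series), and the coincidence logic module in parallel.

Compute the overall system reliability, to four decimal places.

R(signal conditioner) = exp(−0.00052 × 200) = 0.901225
R(neutron-flux detector) = exp(−0.00077 × 200) = 0.857272
R(trip amplifier) = exp(−0.0013 × 200) = 0.771052
R(power-range monitor) = exp(−0.00035 × 200) = 0.932394
R(coincidence logic module) = exp(−0.00077 × 200) = 0.857272
Series (signal conditioner and neutron-flux detector): 0.901225 × 0.857272 = 0.772595
Series (trip amplifier and power-range monitor): 0.771052 × 0.932394 = 0.718924
Parallel ([0.772595], [0.718924], and coincidence logic module): 1 − (1 − 0.772595)(1 − 0.718924)(1 − 0.857272) = 0.9909

0.9909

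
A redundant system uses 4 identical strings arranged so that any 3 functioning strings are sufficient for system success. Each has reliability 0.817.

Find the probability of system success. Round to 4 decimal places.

0.8447

R = Σ_{i=3}^{4} C(4,i) p^i (1−p)^{4−i} with p = 0.817
C(4,3)·0.817^3·0.183^1 = 0.399188
C(4,4)·0.817^4·0.183^0 = 0.445542
Sum = 0.8447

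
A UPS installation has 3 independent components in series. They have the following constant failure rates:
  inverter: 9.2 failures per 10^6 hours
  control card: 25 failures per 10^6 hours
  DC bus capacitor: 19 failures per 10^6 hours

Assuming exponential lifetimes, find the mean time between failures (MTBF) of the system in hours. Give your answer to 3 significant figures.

18800

Series of exponential components: λ_sys = Σ λ_i
λ_sys = 0.0000092 + 0.000025 + 0.000019 = 5.3200e-05 /h
MTBF = 1 / λ_sys = 18800 h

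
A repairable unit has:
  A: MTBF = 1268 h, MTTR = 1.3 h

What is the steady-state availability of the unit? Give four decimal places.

0.9990

A(A) = MTBF/(MTBF+MTTR) = 1268/(1268+1.3) = 0.9990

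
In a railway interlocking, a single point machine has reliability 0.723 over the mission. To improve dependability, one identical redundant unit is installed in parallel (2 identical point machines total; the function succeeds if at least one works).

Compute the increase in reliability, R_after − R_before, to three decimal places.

R_before = 0.723
R_after = 1 − (1 − 0.723)^2 = 0.923
ΔR = 0.923 − 0.723 = 0.200

0.200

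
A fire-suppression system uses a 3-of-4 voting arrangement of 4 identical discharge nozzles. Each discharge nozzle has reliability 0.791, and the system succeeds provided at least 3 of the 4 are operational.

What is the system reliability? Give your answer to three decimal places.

R = Σ_{i=3}^{4} C(4,i) p^i (1−p)^{4−i} with p = 0.791
C(4,3)·0.791^3·0.209^1 = 0.41375
C(4,4)·0.791^4·0.209^0 = 0.39148
Sum = 0.805

0.805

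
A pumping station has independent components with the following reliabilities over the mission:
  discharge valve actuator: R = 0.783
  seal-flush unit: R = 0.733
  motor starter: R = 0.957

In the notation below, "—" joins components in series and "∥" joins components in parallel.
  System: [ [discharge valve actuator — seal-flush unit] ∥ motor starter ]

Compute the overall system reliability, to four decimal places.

Series (discharge valve actuator and seal-flush unit): 0.783000 × 0.733000 = 0.573939
Parallel ([0.573939] and motor starter): 1 − (1 − 0.573939)(1 − 0.957000) = 0.9817

0.9817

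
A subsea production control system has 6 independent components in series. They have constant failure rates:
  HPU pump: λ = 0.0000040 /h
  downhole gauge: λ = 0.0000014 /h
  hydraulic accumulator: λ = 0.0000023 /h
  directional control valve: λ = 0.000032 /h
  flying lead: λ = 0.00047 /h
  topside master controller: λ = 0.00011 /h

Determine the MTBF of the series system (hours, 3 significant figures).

1610

Series of exponential components: λ_sys = Σ λ_i
λ_sys = 0.0000040 + 0.0000014 + 0.0000023 + 0.000032 + 0.00047 + 0.00011 = 6.1970e-04 /h
MTBF = 1 / λ_sys = 1610 h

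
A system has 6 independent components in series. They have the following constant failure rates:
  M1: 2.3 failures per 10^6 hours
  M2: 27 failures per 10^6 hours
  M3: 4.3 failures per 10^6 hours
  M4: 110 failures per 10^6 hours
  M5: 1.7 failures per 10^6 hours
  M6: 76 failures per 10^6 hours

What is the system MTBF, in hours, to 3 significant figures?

4520

Series of exponential components: λ_sys = Σ λ_i
λ_sys = 0.0000023 + 0.000027 + 0.0000043 + 0.00011 + 0.0000017 + 0.000076 = 2.2130e-04 /h
MTBF = 1 / λ_sys = 4520 h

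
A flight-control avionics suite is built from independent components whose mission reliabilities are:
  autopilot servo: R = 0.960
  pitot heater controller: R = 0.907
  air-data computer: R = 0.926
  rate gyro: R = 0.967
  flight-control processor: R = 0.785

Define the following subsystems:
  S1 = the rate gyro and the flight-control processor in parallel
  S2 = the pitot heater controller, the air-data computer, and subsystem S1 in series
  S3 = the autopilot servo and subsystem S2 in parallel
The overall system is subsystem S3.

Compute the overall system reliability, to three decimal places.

Parallel (rate gyro and flight-control processor): 1 − (1 − 0.96700)(1 − 0.78500) = 0.99291
Series (pitot heater controller, air-data computer, and [0.99291]): 0.90700 × 0.92600 × 0.99291 = 0.83393
Parallel (autopilot servo and [0.83393]): 1 − (1 − 0.96000)(1 − 0.83393) = 0.993

0.993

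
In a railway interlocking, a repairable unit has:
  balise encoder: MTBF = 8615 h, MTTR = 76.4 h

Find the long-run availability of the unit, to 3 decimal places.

0.991

A(balise encoder) = MTBF/(MTBF+MTTR) = 8615/(8615+76.4) = 0.991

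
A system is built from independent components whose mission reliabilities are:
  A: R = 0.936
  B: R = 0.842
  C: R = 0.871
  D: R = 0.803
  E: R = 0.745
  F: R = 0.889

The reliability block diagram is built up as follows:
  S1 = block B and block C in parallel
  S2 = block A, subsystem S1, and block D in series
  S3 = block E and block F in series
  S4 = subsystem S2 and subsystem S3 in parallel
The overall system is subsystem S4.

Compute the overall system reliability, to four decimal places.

Parallel (B and C): 1 − (1 − 0.842000)(1 − 0.871000) = 0.979618
Series (A, [0.979618], and D): 0.936000 × 0.979618 × 0.803000 = 0.736289
Series (E and F): 0.745000 × 0.889000 = 0.662305
Parallel ([0.736289] and [0.662305]): 1 − (1 − 0.736289)(1 − 0.662305) = 0.9109

0.9109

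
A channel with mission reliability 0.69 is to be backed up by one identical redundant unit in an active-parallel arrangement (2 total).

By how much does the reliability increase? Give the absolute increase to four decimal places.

0.2139

R_before = 0.69
R_after = 1 − (1 − 0.69)^2 = 0.9039
ΔR = 0.9039 − 0.69 = 0.2139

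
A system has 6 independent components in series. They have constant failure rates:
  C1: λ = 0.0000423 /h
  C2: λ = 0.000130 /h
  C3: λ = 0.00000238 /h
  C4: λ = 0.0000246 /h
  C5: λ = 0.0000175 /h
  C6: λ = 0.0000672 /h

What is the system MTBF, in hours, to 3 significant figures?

Series of exponential components: λ_sys = Σ λ_i
λ_sys = 0.0000423 + 0.000130 + 0.00000238 + 0.0000246 + 0.0000175 + 0.0000672 = 2.8398e-04 /h
MTBF = 1 / λ_sys = 3520 h

3520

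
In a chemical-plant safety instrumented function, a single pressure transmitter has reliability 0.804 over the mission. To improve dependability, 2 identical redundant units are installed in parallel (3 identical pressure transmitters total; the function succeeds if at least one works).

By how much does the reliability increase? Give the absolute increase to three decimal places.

R_before = 0.804
R_after = 1 − (1 − 0.804)^3 = 0.992
ΔR = 0.992 − 0.804 = 0.188

0.188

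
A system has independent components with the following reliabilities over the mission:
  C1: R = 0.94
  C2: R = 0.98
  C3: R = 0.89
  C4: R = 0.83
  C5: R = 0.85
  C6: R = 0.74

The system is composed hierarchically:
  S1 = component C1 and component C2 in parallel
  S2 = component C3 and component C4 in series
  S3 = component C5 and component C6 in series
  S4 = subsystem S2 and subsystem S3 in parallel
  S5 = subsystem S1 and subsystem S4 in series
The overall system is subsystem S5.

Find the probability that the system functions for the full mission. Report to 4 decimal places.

Parallel (C1 and C2): 1 − (1 − 0.940000)(1 − 0.980000) = 0.998800
Series (C3 and C4): 0.890000 × 0.830000 = 0.738700
Series (C5 and C6): 0.850000 × 0.740000 = 0.629000
Parallel ([0.738700] and [0.629000]): 1 − (1 − 0.738700)(1 − 0.629000) = 0.903058
Series ([0.998800] and [0.903058]): 0.998800 × 0.903058 = 0.9020

0.9020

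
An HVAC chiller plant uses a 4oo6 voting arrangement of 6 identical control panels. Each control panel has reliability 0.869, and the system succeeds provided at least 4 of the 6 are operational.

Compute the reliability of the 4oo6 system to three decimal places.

R = Σ_{i=4}^{6} C(6,i) p^i (1−p)^{6−i} with p = 0.869
C(6,4)·0.869^4·0.131^2 = 0.14680
C(6,5)·0.869^5·0.131^1 = 0.38951
C(6,6)·0.869^6·0.131^0 = 0.43064
Sum = 0.967

0.967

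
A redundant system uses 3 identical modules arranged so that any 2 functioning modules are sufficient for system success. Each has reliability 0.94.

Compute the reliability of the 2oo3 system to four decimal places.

0.9896

R = Σ_{i=2}^{3} C(3,i) p^i (1−p)^{3−i} with p = 0.94
C(3,2)·0.94^2·0.06^1 = 0.159048
C(3,3)·0.94^3·0.06^0 = 0.830584
Sum = 0.9896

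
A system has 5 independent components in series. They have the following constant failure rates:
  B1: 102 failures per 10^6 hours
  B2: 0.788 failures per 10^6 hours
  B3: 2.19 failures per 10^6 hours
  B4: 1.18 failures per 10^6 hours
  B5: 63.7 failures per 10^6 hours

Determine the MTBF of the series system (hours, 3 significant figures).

5890

Series of exponential components: λ_sys = Σ λ_i
λ_sys = 0.000102 + 0.000000788 + 0.00000219 + 0.00000118 + 0.0000637 = 1.6986e-04 /h
MTBF = 1 / λ_sys = 5890 h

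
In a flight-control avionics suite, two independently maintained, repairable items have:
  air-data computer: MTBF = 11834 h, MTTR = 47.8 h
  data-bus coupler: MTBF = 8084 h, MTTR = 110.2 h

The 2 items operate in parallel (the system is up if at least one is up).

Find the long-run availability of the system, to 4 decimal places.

A(air-data computer) = MTBF/(MTBF+MTTR) = 11834/(11834+47.8) = 0.995977
A(data-bus coupler) = MTBF/(MTBF+MTTR) = 8084/(8084+110.2) = 0.986551
Parallel availability: 1 − (1 − 0.995977)(1 − 0.986551) = 0.9999

0.9999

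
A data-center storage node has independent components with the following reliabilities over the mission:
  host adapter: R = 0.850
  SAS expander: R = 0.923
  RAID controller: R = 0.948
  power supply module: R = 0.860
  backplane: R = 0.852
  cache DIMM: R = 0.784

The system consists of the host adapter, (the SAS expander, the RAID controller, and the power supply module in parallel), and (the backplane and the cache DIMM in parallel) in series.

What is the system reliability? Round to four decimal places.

Parallel (SAS expander, RAID controller, and power supply module): 1 − (1 − 0.923000)(1 − 0.948000)(1 − 0.860000) = 0.999439
Parallel (backplane and cache DIMM): 1 − (1 − 0.852000)(1 − 0.784000) = 0.968032
Series (host adapter, [0.999439], and [0.968032]): 0.850000 × 0.999439 × 0.968032 = 0.8224

0.8224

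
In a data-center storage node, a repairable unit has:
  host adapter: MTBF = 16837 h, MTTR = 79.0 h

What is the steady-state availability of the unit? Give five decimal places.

A(host adapter) = MTBF/(MTBF+MTTR) = 16837/(16837+79.0) = 0.99533

0.99533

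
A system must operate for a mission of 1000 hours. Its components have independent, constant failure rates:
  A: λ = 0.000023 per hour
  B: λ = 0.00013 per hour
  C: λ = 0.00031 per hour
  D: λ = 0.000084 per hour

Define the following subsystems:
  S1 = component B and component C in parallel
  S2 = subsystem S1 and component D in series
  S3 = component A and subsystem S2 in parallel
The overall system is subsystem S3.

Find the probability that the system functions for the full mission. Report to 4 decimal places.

R(A) = exp(−0.000023 × 1000) = 0.977262
R(B) = exp(−0.00013 × 1000) = 0.878095
R(C) = exp(−0.00031 × 1000) = 0.733447
R(D) = exp(−0.000084 × 1000) = 0.919431
Parallel (B and C): 1 − (1 − 0.878095)(1 − 0.733447) = 0.967506
Series ([0.967506] and D): 0.967506 × 0.919431 = 0.889555
Parallel (A and [0.889555]): 1 − (1 − 0.977262)(1 − 0.889555) = 0.9975

0.9975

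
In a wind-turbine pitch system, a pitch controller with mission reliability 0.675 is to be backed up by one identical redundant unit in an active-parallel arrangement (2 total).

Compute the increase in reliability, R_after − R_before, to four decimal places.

R_before = 0.675
R_after = 1 − (1 − 0.675)^2 = 0.8944
ΔR = 0.8944 − 0.675 = 0.2194

0.2194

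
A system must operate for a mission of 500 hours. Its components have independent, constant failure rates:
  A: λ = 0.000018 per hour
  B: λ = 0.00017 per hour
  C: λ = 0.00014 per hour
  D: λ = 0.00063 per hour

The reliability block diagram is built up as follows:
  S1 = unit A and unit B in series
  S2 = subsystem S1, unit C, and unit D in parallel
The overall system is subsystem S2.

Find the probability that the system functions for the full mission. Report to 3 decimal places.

R(A) = exp(−0.000018 × 500) = 0.99104
R(B) = exp(−0.00017 × 500) = 0.91851
R(C) = exp(−0.00014 × 500) = 0.93239
R(D) = exp(−0.00063 × 500) = 0.72979
Series (A and B): 0.99104 × 0.91851 = 0.91028
Parallel ([0.91028], C, and D): 1 − (1 − 0.91028)(1 − 0.93239)(1 − 0.72979) = 0.998

0.998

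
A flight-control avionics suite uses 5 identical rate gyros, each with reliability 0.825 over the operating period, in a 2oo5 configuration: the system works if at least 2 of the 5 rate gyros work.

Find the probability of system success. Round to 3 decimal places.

0.996

R = Σ_{i=2}^{5} C(5,i) p^i (1−p)^{5−i} with p = 0.825
C(5,2)·0.825^2·0.175^3 = 0.03648
C(5,3)·0.825^3·0.175^2 = 0.17196
C(5,4)·0.825^4·0.175^1 = 0.40534
C(5,5)·0.825^5·0.175^0 = 0.38218
Sum = 0.996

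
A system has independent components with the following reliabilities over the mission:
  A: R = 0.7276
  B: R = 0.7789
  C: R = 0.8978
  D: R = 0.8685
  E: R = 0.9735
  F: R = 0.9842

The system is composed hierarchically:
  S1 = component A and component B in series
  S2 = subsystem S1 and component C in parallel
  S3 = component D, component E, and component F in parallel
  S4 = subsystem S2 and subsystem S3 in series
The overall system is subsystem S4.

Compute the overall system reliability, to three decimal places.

0.956

Series (A and B): 0.72760 × 0.77890 = 0.56673
Parallel ([0.56673] and C): 1 − (1 − 0.56673)(1 − 0.89780) = 0.95572
Parallel (D, E, and F): 1 − (1 − 0.86850)(1 − 0.97350)(1 − 0.98420) = 0.99994
Series ([0.95572] and [0.99994]): 0.95572 × 0.99994 = 0.956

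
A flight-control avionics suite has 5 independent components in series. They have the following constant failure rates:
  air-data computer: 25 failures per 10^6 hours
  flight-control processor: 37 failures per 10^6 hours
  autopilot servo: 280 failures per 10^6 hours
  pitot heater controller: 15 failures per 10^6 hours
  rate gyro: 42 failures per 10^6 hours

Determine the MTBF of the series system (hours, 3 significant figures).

2510

Series of exponential components: λ_sys = Σ λ_i
λ_sys = 0.000025 + 0.000037 + 0.00028 + 0.000015 + 0.000042 = 3.9900e-04 /h
MTBF = 1 / λ_sys = 2510 h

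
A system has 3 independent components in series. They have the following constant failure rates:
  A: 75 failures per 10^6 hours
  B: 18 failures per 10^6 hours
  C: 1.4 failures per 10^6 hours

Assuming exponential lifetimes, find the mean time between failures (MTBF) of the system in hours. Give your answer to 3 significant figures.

Series of exponential components: λ_sys = Σ λ_i
λ_sys = 0.000075 + 0.000018 + 0.0000014 = 9.4400e-05 /h
MTBF = 1 / λ_sys = 10600 h

10600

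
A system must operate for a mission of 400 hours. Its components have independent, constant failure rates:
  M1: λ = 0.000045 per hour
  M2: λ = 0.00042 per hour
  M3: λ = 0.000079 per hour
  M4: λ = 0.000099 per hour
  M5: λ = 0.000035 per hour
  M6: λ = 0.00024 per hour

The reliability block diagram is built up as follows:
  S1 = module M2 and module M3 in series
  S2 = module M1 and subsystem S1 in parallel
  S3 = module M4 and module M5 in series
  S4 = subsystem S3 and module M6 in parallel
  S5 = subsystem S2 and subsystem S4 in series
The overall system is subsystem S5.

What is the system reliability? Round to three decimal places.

0.992

R(M1) = exp(−0.000045 × 400) = 0.98216
R(M2) = exp(−0.00042 × 400) = 0.84535
R(M3) = exp(−0.000079 × 400) = 0.96889
R(M4) = exp(−0.000099 × 400) = 0.96117
R(M5) = exp(−0.000035 × 400) = 0.98610
R(M6) = exp(−0.00024 × 400) = 0.90846
Series (M2 and M3): 0.84535 × 0.96889 = 0.81905
Parallel (M1 and [0.81905]): 1 − (1 − 0.98216)(1 − 0.81905) = 0.99677
Series (M4 and M5): 0.96117 × 0.98610 = 0.94781
Parallel ([0.94781] and M6): 1 − (1 − 0.94781)(1 − 0.90846) = 0.99522
Series ([0.99677] and [0.99522]): 0.99677 × 0.99522 = 0.992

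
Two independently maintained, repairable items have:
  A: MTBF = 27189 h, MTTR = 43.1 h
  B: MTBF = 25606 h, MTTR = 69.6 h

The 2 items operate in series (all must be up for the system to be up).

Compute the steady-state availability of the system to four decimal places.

0.9957

A(A) = MTBF/(MTBF+MTTR) = 27189/(27189+43.1) = 0.998417
A(B) = MTBF/(MTBF+MTTR) = 25606/(25606+69.6) = 0.997289
Series availability: 0.998417 × 0.997289 = 0.9957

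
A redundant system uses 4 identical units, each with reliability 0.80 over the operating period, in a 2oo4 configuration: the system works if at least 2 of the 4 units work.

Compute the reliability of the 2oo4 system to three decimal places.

R = Σ_{i=2}^{4} C(4,i) p^i (1−p)^{4−i} with p = 0.80
C(4,2)·0.80^2·0.20^2 = 0.15360
C(4,3)·0.80^3·0.20^1 = 0.40960
C(4,4)·0.80^4·0.20^0 = 0.40960
Sum = 0.973

0.973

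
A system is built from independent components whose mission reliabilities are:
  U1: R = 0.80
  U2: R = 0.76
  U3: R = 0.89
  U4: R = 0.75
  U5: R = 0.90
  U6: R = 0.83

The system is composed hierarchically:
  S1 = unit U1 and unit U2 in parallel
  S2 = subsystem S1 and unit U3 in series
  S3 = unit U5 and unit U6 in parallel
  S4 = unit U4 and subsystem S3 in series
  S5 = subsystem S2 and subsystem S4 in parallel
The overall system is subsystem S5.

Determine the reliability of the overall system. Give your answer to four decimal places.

0.9599

Parallel (U1 and U2): 1 − (1 − 0.800000)(1 − 0.760000) = 0.952000
Series ([0.952000] and U3): 0.952000 × 0.890000 = 0.847280
Parallel (U5 and U6): 1 − (1 − 0.900000)(1 − 0.830000) = 0.983000
Series (U4 and [0.983000]): 0.750000 × 0.983000 = 0.737250
Parallel ([0.847280] and [0.737250]): 1 − (1 − 0.847280)(1 − 0.737250) = 0.9599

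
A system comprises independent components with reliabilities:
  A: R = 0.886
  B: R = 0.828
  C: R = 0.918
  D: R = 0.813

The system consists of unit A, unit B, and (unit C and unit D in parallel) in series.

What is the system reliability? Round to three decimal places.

Parallel (C and D): 1 − (1 − 0.91800)(1 − 0.81300) = 0.98467
Series (A, B, and [0.98467]): 0.88600 × 0.82800 × 0.98467 = 0.722

0.722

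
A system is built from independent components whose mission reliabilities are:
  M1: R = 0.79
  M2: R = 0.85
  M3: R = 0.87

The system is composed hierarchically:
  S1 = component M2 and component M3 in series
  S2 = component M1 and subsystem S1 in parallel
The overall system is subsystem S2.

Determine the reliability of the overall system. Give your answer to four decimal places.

Series (M2 and M3): 0.850000 × 0.870000 = 0.739500
Parallel (M1 and [0.739500]): 1 − (1 − 0.790000)(1 − 0.739500) = 0.9453

0.9453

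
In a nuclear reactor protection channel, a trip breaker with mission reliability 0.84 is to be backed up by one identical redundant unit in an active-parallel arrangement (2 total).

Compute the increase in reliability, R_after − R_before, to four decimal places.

R_before = 0.84
R_after = 1 − (1 − 0.84)^2 = 0.9744
ΔR = 0.9744 − 0.84 = 0.1344

0.1344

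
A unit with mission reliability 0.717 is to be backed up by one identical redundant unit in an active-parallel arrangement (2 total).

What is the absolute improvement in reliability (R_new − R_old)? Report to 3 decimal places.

R_before = 0.717
R_after = 1 − (1 − 0.717)^2 = 0.920
ΔR = 0.920 − 0.717 = 0.203

0.203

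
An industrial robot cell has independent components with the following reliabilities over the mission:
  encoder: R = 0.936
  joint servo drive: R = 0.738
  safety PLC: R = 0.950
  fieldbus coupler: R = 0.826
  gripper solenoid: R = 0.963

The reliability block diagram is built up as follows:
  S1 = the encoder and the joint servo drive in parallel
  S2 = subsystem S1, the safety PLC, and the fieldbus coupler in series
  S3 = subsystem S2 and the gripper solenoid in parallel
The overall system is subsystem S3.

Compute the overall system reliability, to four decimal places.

0.9915

Parallel (encoder and joint servo drive): 1 − (1 − 0.936000)(1 − 0.738000) = 0.983232
Series ([0.983232], safety PLC, and fieldbus coupler): 0.983232 × 0.950000 × 0.826000 = 0.771542
Parallel ([0.771542] and gripper solenoid): 1 − (1 − 0.771542)(1 − 0.963000) = 0.9915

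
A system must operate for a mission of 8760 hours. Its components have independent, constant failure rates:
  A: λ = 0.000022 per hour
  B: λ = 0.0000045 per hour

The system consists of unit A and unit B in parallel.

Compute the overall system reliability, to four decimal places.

R(A) = exp(−0.000022 × 8760) = 0.824713
R(B) = exp(−0.0000045 × 8760) = 0.961347
Parallel (A and B): 1 − (1 − 0.824713)(1 − 0.961347) = 0.9932

0.9932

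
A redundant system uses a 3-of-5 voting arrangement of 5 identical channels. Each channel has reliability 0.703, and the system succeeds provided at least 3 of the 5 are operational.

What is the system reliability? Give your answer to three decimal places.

R = Σ_{i=3}^{5} C(5,i) p^i (1−p)^{5−i} with p = 0.703
C(5,3)·0.703^3·0.297^2 = 0.30646
C(5,4)·0.703^4·0.297^1 = 0.36270
C(5,5)·0.703^5·0.297^0 = 0.17170
Sum = 0.841

0.841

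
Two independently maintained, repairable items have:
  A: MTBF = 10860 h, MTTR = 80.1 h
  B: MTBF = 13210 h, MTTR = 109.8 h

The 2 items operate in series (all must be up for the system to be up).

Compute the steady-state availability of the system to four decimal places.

A(A) = MTBF/(MTBF+MTTR) = 10860/(10860+80.1) = 0.992678
A(B) = MTBF/(MTBF+MTTR) = 13210/(13210+109.8) = 0.991757
Series availability: 0.992678 × 0.991757 = 0.9845

0.9845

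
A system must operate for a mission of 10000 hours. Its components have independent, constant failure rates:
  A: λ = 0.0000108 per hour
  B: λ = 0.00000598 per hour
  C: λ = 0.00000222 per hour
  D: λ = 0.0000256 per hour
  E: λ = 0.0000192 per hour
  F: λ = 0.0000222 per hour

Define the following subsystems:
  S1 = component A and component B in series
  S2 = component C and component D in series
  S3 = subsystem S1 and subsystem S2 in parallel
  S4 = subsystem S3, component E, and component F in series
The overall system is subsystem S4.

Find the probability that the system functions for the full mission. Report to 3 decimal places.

R(A) = exp(−0.0000108 × 10000) = 0.89763
R(B) = exp(−0.00000598 × 10000) = 0.94195
R(C) = exp(−0.00000222 × 10000) = 0.97804
R(D) = exp(−0.0000256 × 10000) = 0.77414
R(E) = exp(−0.0000192 × 10000) = 0.82531
R(F) = exp(−0.0000222 × 10000) = 0.80092
Series (A and B): 0.89763 × 0.94195 = 0.84552
Series (C and D): 0.97804 × 0.77414 = 0.75714
Parallel ([0.84552] and [0.75714]): 1 − (1 − 0.84552)(1 − 0.75714) = 0.96248
Series ([0.96248], E, and F): 0.96248 × 0.82531 × 0.80092 = 0.636

0.636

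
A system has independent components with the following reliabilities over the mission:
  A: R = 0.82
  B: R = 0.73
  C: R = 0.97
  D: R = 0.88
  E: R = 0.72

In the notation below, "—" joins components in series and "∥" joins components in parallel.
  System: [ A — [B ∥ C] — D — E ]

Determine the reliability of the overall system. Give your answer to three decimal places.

0.515

Parallel (B and C): 1 − (1 − 0.73000)(1 − 0.97000) = 0.99190
Series (A, [0.99190], D, and E): 0.82000 × 0.99190 × 0.88000 × 0.72000 = 0.515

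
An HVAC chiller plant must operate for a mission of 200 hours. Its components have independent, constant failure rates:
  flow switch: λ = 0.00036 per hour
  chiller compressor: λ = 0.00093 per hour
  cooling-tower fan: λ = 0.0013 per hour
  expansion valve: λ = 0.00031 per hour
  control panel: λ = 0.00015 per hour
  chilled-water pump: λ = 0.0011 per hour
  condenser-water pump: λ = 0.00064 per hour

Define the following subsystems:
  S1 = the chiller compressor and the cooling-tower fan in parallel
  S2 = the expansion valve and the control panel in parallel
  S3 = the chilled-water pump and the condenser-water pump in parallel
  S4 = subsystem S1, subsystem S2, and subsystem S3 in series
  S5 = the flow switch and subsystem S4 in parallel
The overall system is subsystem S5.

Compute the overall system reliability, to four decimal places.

0.9956

R(flow switch) = exp(−0.00036 × 200) = 0.930531
R(chiller compressor) = exp(−0.00093 × 200) = 0.830274
R(cooling-tower fan) = exp(−0.0013 × 200) = 0.771052
R(expansion valve) = exp(−0.00031 × 200) = 0.939883
R(control panel) = exp(−0.00015 × 200) = 0.970446
R(chilled-water pump) = exp(−0.0011 × 200) = 0.802519
R(condenser-water pump) = exp(−0.00064 × 200) = 0.879853
Parallel (chiller compressor and cooling-tower fan): 1 − (1 − 0.830274)(1 − 0.771052) = 0.961142
Parallel (expansion valve and control panel): 1 − (1 − 0.939883)(1 − 0.970446) = 0.998223
Parallel (chilled-water pump and condenser-water pump): 1 − (1 − 0.802519)(1 − 0.879853) = 0.976273
Series ([0.961142], [0.998223], and [0.976273]): 0.961142 × 0.998223 × 0.976273 = 0.936670
Parallel (flow switch and [0.936670]): 1 − (1 − 0.930531)(1 − 0.936670) = 0.9956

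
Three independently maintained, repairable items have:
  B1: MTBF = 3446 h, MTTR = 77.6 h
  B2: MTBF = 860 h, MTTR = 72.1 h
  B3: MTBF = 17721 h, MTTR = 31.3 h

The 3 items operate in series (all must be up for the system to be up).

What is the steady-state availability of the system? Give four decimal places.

0.9007

A(B1) = MTBF/(MTBF+MTTR) = 3446/(3446+77.6) = 0.977977
A(B2) = MTBF/(MTBF+MTTR) = 860/(860+72.1) = 0.922648
A(B3) = MTBF/(MTBF+MTTR) = 17721/(17721+31.3) = 0.998237
Series availability: 0.977977 × 0.922648 × 0.998237 = 0.9007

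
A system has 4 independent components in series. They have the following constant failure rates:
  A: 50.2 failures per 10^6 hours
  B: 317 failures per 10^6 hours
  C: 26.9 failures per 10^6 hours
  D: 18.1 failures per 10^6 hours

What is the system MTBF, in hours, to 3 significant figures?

2430

Series of exponential components: λ_sys = Σ λ_i
λ_sys = 0.0000502 + 0.000317 + 0.0000269 + 0.0000181 = 4.1220e-04 /h
MTBF = 1 / λ_sys = 2430 h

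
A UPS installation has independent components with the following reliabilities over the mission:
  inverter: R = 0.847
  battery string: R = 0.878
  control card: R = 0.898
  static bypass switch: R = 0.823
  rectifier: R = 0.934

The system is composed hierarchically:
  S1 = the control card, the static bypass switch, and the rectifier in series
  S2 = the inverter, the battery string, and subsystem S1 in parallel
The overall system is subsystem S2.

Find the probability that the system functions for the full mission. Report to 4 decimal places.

Series (control card, static bypass switch, and rectifier): 0.898000 × 0.823000 × 0.934000 = 0.690276
Parallel (inverter, battery string, and [0.690276]): 1 − (1 − 0.847000)(1 − 0.878000)(1 − 0.690276) = 0.9942

0.9942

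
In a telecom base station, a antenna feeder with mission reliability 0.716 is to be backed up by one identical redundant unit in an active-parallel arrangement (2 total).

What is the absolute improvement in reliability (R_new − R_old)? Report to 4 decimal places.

R_before = 0.716
R_after = 1 − (1 − 0.716)^2 = 0.9193
ΔR = 0.9193 − 0.716 = 0.2033

0.2033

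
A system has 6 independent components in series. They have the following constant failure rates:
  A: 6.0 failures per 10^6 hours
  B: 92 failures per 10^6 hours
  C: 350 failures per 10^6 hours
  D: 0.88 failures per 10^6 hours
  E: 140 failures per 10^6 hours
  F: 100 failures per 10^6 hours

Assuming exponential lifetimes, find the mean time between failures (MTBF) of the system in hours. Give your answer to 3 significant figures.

1450

Series of exponential components: λ_sys = Σ λ_i
λ_sys = 0.0000060 + 0.000092 + 0.00035 + 0.00000088 + 0.00014 + 0.00010 = 6.8888e-04 /h
MTBF = 1 / λ_sys = 1450 h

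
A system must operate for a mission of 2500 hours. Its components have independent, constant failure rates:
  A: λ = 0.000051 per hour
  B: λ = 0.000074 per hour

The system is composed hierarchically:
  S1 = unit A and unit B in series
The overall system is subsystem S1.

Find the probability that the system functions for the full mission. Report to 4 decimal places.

0.7316

R(A) = exp(−0.000051 × 2500) = 0.880293
R(B) = exp(−0.000074 × 2500) = 0.831104
Series (A and B): 0.880293 × 0.831104 = 0.7316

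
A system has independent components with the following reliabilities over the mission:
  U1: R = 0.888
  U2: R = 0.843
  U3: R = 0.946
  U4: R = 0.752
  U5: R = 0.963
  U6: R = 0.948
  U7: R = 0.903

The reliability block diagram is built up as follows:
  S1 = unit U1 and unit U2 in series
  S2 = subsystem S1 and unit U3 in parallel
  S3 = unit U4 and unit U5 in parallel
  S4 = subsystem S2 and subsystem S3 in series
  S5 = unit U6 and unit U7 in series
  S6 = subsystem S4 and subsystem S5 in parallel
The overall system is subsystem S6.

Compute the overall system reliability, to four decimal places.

0.9967

Series (U1 and U2): 0.888000 × 0.843000 = 0.748584
Parallel ([0.748584] and U3): 1 − (1 − 0.748584)(1 − 0.946000) = 0.986424
Parallel (U4 and U5): 1 − (1 − 0.752000)(1 − 0.963000) = 0.990824
Series ([0.986424] and [0.990824]): 0.986424 × 0.990824 = 0.977373
Series (U6 and U7): 0.948000 × 0.903000 = 0.856044
Parallel ([0.977373] and [0.856044]): 1 − (1 − 0.977373)(1 − 0.856044) = 0.9967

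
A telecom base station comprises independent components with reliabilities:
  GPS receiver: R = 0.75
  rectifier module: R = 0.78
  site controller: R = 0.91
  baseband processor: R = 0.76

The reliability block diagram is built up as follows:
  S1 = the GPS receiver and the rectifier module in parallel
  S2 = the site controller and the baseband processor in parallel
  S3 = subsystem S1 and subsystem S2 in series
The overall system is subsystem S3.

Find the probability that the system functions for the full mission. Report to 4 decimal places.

0.9246

Parallel (GPS receiver and rectifier module): 1 − (1 − 0.750000)(1 − 0.780000) = 0.945000
Parallel (site controller and baseband processor): 1 − (1 − 0.910000)(1 − 0.760000) = 0.978400
Series ([0.945000] and [0.978400]): 0.945000 × 0.978400 = 0.9246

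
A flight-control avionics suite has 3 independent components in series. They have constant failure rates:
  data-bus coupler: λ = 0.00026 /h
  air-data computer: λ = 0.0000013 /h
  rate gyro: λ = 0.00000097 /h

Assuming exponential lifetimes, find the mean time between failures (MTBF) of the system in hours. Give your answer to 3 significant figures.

Series of exponential components: λ_sys = Σ λ_i
λ_sys = 0.00026 + 0.0000013 + 0.00000097 = 2.6227e-04 /h
MTBF = 1 / λ_sys = 3810 h

3810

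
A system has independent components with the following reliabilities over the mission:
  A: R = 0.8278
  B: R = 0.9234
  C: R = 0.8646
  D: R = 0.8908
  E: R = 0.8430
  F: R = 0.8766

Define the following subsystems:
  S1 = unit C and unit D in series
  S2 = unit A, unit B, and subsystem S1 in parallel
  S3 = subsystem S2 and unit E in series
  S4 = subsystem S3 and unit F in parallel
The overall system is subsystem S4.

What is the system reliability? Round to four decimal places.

Series (C and D): 0.864600 × 0.890800 = 0.770186
Parallel (A, B, and [0.770186]): 1 − (1 − 0.827800)(1 − 0.923400)(1 − 0.770186) = 0.996969
Series ([0.996969] and E): 0.996969 × 0.843000 = 0.840445
Parallel ([0.840445] and F): 1 − (1 − 0.840445)(1 − 0.876600) = 0.9803

0.9803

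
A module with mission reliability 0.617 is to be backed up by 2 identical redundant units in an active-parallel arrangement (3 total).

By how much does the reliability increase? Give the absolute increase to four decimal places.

R_before = 0.617
R_after = 1 − (1 − 0.617)^3 = 0.9438
ΔR = 0.9438 − 0.617 = 0.3268

0.3268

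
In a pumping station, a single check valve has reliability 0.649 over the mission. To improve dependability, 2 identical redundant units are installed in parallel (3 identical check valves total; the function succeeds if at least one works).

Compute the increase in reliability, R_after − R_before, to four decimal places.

0.3078

R_before = 0.649
R_after = 1 − (1 − 0.649)^3 = 0.9568
ΔR = 0.9568 − 0.649 = 0.3078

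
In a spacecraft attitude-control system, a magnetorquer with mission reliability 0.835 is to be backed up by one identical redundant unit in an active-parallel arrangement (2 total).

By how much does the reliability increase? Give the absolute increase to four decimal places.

0.1378

R_before = 0.835
R_after = 1 − (1 − 0.835)^2 = 0.9728
ΔR = 0.9728 − 0.835 = 0.1378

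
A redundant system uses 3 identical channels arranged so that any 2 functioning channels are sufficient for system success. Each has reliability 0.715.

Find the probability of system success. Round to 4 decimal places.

R = Σ_{i=2}^{3} C(3,i) p^i (1−p)^{3−i} with p = 0.715
C(3,2)·0.715^2·0.285^1 = 0.437097
C(3,3)·0.715^3·0.285^0 = 0.365526
Sum = 0.8026

0.8026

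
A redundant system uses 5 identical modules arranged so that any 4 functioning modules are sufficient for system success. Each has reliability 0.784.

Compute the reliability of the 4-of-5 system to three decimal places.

0.704

R = Σ_{i=4}^{5} C(5,i) p^i (1−p)^{5−i} with p = 0.784
C(5,4)·0.784^4·0.216^1 = 0.40803
C(5,5)·0.784^5·0.216^0 = 0.29620
Sum = 0.704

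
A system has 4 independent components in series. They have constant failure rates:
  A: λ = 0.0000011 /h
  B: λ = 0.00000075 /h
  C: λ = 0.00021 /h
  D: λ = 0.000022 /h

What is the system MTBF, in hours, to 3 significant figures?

Series of exponential components: λ_sys = Σ λ_i
λ_sys = 0.0000011 + 0.00000075 + 0.00021 + 0.000022 = 2.3385e-04 /h
MTBF = 1 / λ_sys = 4280 h

4280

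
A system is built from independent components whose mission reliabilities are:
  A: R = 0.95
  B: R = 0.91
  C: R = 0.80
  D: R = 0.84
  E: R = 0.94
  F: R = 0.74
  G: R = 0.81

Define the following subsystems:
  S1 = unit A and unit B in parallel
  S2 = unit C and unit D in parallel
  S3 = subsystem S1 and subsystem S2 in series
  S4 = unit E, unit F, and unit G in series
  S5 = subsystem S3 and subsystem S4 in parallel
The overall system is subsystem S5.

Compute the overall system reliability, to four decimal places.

0.9841

Parallel (A and B): 1 − (1 − 0.950000)(1 − 0.910000) = 0.995500
Parallel (C and D): 1 − (1 − 0.800000)(1 − 0.840000) = 0.968000
Series ([0.995500] and [0.968000]): 0.995500 × 0.968000 = 0.963644
Series (E, F, and G): 0.940000 × 0.740000 × 0.810000 = 0.563436
Parallel ([0.963644] and [0.563436]): 1 − (1 − 0.963644)(1 − 0.563436) = 0.9841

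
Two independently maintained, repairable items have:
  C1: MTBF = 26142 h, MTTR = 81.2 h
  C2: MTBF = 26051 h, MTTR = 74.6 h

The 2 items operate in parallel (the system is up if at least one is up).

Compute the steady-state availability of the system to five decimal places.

0.99999

A(C1) = MTBF/(MTBF+MTTR) = 26142/(26142+81.2) = 0.996904
A(C2) = MTBF/(MTBF+MTTR) = 26051/(26051+74.6) = 0.997145
Parallel availability: 1 − (1 − 0.996904)(1 − 0.997145) = 0.99999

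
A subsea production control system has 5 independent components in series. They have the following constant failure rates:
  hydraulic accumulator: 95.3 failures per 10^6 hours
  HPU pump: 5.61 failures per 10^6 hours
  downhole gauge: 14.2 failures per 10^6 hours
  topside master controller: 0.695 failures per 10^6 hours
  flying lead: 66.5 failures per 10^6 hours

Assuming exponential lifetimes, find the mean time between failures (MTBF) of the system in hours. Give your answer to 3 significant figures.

5490

Series of exponential components: λ_sys = Σ λ_i
λ_sys = 0.0000953 + 0.00000561 + 0.0000142 + 0.000000695 + 0.0000665 = 1.8231e-04 /h
MTBF = 1 / λ_sys = 5490 h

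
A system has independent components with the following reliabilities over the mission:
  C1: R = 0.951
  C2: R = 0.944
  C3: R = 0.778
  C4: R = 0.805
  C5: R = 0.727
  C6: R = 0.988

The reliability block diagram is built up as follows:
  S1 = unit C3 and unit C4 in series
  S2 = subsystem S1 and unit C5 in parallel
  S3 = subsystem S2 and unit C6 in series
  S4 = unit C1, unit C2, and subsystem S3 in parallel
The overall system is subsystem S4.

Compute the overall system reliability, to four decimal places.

0.9997

Series (C3 and C4): 0.778000 × 0.805000 = 0.626290
Parallel ([0.626290] and C5): 1 − (1 − 0.626290)(1 − 0.727000) = 0.897977
Series ([0.897977] and C6): 0.897977 × 0.988000 = 0.887201
Parallel (C1, C2, and [0.887201]): 1 − (1 − 0.951000)(1 − 0.944000)(1 − 0.887201) = 0.9997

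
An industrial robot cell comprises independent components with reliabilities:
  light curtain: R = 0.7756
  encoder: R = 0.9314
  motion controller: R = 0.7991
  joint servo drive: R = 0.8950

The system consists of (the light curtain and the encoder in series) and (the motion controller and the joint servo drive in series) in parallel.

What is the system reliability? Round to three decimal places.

0.921

Series (light curtain and encoder): 0.77560 × 0.93140 = 0.72239
Series (motion controller and joint servo drive): 0.79910 × 0.89500 = 0.71519
Parallel ([0.72239] and [0.71519]): 1 − (1 − 0.72239)(1 − 0.71519) = 0.921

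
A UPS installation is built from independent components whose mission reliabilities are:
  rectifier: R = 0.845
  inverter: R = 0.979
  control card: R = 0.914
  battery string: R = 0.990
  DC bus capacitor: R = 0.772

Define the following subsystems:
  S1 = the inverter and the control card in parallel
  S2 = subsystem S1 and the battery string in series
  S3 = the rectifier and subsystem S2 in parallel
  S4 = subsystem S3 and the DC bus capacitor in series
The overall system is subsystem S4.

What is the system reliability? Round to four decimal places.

0.7706

Parallel (inverter and control card): 1 − (1 − 0.979000)(1 − 0.914000) = 0.998194
Series ([0.998194] and battery string): 0.998194 × 0.990000 = 0.988212
Parallel (rectifier and [0.988212]): 1 − (1 − 0.845000)(1 − 0.988212) = 0.998173
Series ([0.998173] and DC bus capacitor): 0.998173 × 0.772000 = 0.7706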